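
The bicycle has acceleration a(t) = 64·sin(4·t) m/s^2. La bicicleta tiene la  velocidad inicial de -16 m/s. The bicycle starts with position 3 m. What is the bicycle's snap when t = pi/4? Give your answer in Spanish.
Partiendo de la aceleración a(t) = 64·sin(4·t), tomamos 2 derivadas. Derivando la aceleración, obtenemos la sacudida: j(t) = 256·cos(4·t). La derivada de la sacudida da el snap: s(t) = -1024·sin(4·t). Tenemos el snap s(t) = -1024·sin(4·t). Sustituyendo t = pi/4: s(pi/4) = 0.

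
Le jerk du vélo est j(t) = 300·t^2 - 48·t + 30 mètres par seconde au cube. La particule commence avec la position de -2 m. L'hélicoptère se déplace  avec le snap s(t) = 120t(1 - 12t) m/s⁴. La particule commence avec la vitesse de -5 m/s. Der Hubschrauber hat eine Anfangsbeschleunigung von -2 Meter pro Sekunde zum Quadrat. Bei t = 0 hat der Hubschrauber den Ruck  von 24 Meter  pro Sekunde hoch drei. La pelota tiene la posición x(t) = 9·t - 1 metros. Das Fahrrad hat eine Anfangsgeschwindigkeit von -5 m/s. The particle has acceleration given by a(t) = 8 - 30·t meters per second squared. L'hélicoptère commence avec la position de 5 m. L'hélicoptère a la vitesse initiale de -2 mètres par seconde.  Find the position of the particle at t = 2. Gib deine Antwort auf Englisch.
We need to integrate our acceleration equation a(t) = 8 - 30·t 2 times. Finding the antiderivative of a(t) and using v(0) = -5: v(t) = -15·t^2 + 8·t - 5. Integrating velocity and using the initial condition x(0) = -2, we get x(t) = -5·t^3 + 4·t^2 - 5·t - 2. From the given position equation x(t) = -5·t^3 + 4·t^2 - 5·t - 2, we substitute t = 2 to get x = -36.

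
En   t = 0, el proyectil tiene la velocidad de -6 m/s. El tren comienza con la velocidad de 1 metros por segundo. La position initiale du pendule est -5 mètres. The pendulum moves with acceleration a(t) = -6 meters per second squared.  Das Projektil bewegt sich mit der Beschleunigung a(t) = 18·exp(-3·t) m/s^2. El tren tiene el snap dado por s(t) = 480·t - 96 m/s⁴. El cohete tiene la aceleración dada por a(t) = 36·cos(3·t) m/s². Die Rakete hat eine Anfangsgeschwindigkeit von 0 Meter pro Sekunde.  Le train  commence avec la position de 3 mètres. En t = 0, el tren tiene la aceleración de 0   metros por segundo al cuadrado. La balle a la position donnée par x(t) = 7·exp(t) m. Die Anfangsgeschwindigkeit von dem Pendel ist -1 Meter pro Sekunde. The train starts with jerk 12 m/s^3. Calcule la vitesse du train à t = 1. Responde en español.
Para resolver esto, necesitamos tomar 3 integrales de nuestra ecuación del snap s(t) = 480·t - 96. La antiderivada del snap es la sacudida. Usando j(0) = 12, obtenemos j(t) = 240·t^2 - 96·t + 12. La antiderivada de la sacudida, con a(0) = 0, da la aceleración: a(t) = 4·t·(20·t^2 - 12·t + 3). Tomando ∫a(t)dt y aplicando v(0) = 1, encontramos v(t) = 20·t^4 - 16·t^3 + 6·t^2 + 1. De la ecuación de la velocidad v(t) = 20·t^4 - 16·t^3 + 6·t^2 + 1, sustituimos t = 1 para obtener v = 11.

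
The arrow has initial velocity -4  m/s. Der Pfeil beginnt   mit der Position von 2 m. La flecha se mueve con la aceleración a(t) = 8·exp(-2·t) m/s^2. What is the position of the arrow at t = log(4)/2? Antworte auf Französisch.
Nous devons intégrer notre équation de l'accélération a(t) = 8·exp(-2·t) 2 fois. La primitive de l'accélération est la vitesse. En utilisant v(0) = -4, nous obtenons v(t) = -4·exp(-2·t). La primitive de la vitesse, avec x(0) = 2, donne la position: x(t) = 2·exp(-2·t). En utilisant x(t) = 2·exp(-2·t) et en substituant t = log(4)/2, nous trouvons x = 1/2.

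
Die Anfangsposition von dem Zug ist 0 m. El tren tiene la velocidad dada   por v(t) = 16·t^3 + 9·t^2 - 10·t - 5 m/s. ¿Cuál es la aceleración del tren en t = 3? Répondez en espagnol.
Debemos derivar nuestra ecuación de la velocidad v(t) = 16·t^3 + 9·t^2 - 10·t - 5 1 vez. Derivando la velocidad, obtenemos la aceleración: a(t) = 48·t^2 + 18·t - 10. Usando a(t) = 48·t^2 + 18·t - 10 y sustituyendo t = 3, encontramos a = 476.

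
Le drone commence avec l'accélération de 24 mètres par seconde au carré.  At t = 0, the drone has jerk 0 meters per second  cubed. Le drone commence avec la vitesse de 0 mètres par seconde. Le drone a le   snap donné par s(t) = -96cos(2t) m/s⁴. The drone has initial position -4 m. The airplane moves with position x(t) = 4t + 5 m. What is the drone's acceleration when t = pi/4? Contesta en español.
Debemos encontrar la integral de nuestra ecuación del snap s(t) = -96·cos(2·t) 2 veces. La antiderivada del snap, con j(0) = 0, da la sacudida: j(t) = -48·sin(2·t). Integrando la sacudida y usando la condición inicial a(0) = 24, obtenemos a(t) = 24·cos(2·t). De la ecuación de la aceleración a(t) = 24·cos(2·t), sustituimos t = pi/4 para obtener a = 0.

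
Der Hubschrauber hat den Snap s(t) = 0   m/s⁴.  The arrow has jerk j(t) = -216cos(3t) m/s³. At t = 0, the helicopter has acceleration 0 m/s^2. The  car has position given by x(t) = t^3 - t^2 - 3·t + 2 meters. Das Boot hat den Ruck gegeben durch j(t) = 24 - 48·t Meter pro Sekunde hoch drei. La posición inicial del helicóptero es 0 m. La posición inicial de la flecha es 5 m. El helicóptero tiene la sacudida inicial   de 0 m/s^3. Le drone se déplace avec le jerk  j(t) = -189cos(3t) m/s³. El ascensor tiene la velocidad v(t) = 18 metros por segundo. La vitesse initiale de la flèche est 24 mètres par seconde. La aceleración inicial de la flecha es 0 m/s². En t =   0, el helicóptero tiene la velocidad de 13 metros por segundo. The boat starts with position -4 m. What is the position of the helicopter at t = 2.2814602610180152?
To find the answer, we compute 4 antiderivatives of s(t) = 0. Taking ∫s(t)dt and applying j(0) = 0, we find j(t) = 0. Finding the integral of j(t) and using a(0) = 0: a(t) = 0. The integral of acceleration is velocity. Using v(0) = 13, we get v(t) = 13. Integrating velocity and using the initial condition x(0) = 0, we get x(t) = 13·t. Using x(t) = 13·t and substituting t = 2.2814602610180152, we find x = 29.6589833932342.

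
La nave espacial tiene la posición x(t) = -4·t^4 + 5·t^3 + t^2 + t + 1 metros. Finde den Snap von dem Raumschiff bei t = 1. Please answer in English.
To solve this, we need to take 4 derivatives of our position equation x(t) = -4·t^4 + 5·t^3 + t^2 + t + 1. The derivative of position gives velocity: v(t) = -16·t^3 + 15·t^2 + 2·t + 1. The derivative of velocity gives acceleration: a(t) = -48·t^2 + 30·t + 2. Differentiating acceleration, we get jerk: j(t) = 30 - 96·t. Differentiating jerk, we get snap: s(t) = -96. From the given snap equation s(t) = -96, we substitute t = 1 to get s = -96.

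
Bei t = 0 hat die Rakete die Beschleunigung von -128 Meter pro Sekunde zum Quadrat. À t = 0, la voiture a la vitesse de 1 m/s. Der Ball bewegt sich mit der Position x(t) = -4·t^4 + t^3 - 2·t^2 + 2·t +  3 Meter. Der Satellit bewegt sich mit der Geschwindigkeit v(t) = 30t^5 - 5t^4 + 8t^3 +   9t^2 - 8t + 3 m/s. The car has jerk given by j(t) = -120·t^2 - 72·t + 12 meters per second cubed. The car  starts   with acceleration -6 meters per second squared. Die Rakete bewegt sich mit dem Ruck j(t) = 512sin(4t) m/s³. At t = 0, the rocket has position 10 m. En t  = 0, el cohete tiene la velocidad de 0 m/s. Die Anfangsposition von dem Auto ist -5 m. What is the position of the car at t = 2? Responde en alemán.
Wir müssen die Stammfunktion unserer Gleichung für den Ruck j(t) = -120·t^2 - 72·t + 12 3-mal finden. Die Stammfunktion von dem Ruck ist die Beschleunigung. Mit a(0) = -6 erhalten wir a(t) = -40·t^3 - 36·t^2 + 12·t - 6. Durch Integration von der Beschleunigung und Verwendung der Anfangsbedingung v(0) = 1, erhalten wir v(t) = -10·t^4 - 12·t^3 + 6·t^2 - 6·t + 1. Die Stammfunktion von der Geschwindigkeit, mit x(0) = -5, ergibt die Position: x(t) = -2·t^5 - 3·t^4 + 2·t^3 - 3·t^2 + t - 5. Wir haben die Position x(t) = -2·t^5 - 3·t^4 + 2·t^3 - 3·t^2 + t - 5. Durch Einsetzen von t = 2: x(2) = -111.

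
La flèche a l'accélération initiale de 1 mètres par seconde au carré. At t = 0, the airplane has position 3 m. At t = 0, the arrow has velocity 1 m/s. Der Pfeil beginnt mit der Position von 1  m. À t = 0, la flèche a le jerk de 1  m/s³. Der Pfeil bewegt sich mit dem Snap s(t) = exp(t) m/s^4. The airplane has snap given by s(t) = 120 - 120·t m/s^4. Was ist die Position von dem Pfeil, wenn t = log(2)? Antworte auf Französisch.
Pour résoudre ceci, nous devons prendre 4 primitives de notre équation du snap s(t) = exp(t). En intégrant le snap et en utilisant la condition initiale j(0) = 1, nous obtenons j(t) = exp(t). En prenant ∫j(t)dt et en appliquant a(0) = 1, nous trouvons a(t) = exp(t). La primitive de l'accélération est la vitesse. En utilisant v(0) = 1, nous obtenons v(t) = exp(t). En intégrant la vitesse et en utilisant la condition initiale x(0) = 1, nous obtenons x(t) = exp(t). Nous avons la position x(t) = exp(t). En substituant t = log(2): x(log(2)) = 2.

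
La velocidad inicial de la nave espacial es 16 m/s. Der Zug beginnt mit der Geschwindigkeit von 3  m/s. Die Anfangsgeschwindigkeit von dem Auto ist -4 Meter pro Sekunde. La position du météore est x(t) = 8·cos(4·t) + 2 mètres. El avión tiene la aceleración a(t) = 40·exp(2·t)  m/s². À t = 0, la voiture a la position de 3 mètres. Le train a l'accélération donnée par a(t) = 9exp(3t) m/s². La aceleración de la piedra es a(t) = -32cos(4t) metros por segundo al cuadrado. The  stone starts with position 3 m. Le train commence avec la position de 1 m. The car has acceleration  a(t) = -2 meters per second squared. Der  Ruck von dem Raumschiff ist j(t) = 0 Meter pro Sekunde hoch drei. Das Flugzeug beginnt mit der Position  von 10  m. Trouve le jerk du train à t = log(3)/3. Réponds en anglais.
To solve this, we need to take 1 derivative of our acceleration equation a(t) = 9·exp(3·t). The derivative of acceleration gives jerk: j(t) = 27·exp(3·t). Using j(t) = 27·exp(3·t) and substituting t = log(3)/3, we find j = 81.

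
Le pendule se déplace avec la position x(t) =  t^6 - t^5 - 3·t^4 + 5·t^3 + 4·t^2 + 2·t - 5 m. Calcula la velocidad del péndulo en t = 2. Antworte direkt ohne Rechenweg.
La velocidad en t = 2 es v = 94.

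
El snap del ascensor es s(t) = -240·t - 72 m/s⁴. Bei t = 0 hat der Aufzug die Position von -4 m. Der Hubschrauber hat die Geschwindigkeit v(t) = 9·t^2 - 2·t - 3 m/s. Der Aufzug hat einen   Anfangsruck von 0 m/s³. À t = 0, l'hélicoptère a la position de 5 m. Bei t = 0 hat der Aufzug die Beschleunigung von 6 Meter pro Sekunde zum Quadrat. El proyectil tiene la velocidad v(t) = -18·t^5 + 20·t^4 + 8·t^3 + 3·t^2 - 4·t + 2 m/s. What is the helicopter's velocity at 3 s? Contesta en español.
De la ecuación de la velocidad v(t) = 9·t^2 - 2·t - 3, sustituimos t = 3 para obtener v = 72.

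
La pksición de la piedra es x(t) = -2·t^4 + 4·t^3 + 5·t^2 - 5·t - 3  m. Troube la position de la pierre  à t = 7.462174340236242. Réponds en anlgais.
From the given position equation x(t) = -2·t^4 + 4·t^3 + 5·t^2 - 5·t - 3, we substitute t = 7.462174340236242 to get x = -4301.22034089459.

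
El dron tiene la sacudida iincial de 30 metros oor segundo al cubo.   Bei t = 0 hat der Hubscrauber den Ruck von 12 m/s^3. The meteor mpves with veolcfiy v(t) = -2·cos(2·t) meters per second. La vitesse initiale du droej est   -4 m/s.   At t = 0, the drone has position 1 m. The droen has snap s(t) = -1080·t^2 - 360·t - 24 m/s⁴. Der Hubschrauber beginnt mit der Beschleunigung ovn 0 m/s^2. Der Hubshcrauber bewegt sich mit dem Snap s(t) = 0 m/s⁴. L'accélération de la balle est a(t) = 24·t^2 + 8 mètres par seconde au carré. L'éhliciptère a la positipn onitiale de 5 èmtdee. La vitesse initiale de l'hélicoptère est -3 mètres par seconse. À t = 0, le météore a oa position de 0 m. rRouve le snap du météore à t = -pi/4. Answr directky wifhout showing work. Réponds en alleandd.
s(-pi/4) = 16.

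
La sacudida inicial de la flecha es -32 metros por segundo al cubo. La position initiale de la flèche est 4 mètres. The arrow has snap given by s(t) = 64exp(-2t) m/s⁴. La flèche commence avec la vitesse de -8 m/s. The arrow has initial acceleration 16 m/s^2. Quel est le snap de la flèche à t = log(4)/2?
En utilisant s(t) = 64·exp(-2·t) et en substituant t = log(4)/2, nous trouvons s = 16.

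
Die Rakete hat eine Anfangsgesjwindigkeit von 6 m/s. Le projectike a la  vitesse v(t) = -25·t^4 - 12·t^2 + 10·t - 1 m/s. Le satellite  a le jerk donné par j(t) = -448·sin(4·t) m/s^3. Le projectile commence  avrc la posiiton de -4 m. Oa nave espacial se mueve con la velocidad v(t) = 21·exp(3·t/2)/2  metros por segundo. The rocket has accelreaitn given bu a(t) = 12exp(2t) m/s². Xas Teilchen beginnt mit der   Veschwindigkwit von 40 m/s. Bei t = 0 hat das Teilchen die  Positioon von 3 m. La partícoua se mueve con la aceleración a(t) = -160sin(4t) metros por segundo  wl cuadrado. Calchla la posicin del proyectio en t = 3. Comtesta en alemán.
Wir müssen unsere Gleichung für die Geschwindigkeit v(t) = -25·t^4 - 12·t^2 + 10·t - 1 1-mal integrieren. Das Integral von der Geschwindigkeit, mit x(0) = -4, ergibt die Position: x(t) = -5·t^5 - 4·t^3 + 5·t^2 - t - 4. Aus der Gleichung für die Position x(t) = -5·t^5 - 4·t^3 + 5·t^2 - t - 4, setzen wir t = 3 ein und erhalten x = -1285.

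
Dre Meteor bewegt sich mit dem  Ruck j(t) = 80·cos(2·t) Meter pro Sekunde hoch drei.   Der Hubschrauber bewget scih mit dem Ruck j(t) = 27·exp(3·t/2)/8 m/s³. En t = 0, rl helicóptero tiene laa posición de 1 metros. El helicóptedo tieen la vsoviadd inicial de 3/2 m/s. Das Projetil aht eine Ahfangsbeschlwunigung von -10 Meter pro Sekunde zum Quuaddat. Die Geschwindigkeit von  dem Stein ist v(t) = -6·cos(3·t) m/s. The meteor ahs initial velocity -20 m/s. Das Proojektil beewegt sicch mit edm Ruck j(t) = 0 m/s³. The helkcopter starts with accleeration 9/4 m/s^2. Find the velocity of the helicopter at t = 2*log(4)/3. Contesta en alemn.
Wir müssen das Integral unserer Gleichung für den Ruck j(t) = 27·exp(3·t/2)/8 2-mal finden. Das Integral von dem Ruck ist die Beschleunigung. Mit a(0) = 9/4 erhalten wir a(t) = 9·exp(3·t/2)/4. Durch Integration von der Beschleunigung und Verwendung der Anfangsbedingung v(0) = 3/2, erhalten wir v(t) = 3·exp(3·t/2)/2. Mit v(t) = 3·exp(3·t/2)/2 und Einsetzen von t = 2*log(4)/3, finden wir v = 6.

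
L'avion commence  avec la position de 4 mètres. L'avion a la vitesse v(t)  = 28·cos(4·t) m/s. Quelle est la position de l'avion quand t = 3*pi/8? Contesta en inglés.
We need to integrate our velocity equation v(t) = 28·cos(4·t) 1 time. Finding the integral of v(t) and using x(0) = 4: x(t) = 7·sin(4·t) + 4. Using x(t) = 7·sin(4·t) + 4 and substituting t = 3*pi/8, we find x = -3.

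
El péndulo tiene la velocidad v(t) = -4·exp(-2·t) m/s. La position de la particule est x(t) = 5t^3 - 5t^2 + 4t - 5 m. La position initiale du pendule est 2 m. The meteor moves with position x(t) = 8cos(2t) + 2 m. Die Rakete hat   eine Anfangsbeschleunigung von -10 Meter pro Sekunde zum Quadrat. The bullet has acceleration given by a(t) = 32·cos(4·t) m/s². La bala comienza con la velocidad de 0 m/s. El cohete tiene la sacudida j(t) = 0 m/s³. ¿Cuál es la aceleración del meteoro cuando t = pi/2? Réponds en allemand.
Um dies zu lösen, müssen wir 2 Ableitungen unserer Gleichung für die Position x(t) = 8·cos(2·t) + 2 nehmen. Mit d/dt von x(t) finden wir v(t) = -16·sin(2·t). Die Ableitung von der Geschwindigkeit ergibt die Beschleunigung: a(t) = -32·cos(2·t). Wir haben die Beschleunigung a(t) = -32·cos(2·t). Durch Einsetzen von t = pi/2: a(pi/2) = 32.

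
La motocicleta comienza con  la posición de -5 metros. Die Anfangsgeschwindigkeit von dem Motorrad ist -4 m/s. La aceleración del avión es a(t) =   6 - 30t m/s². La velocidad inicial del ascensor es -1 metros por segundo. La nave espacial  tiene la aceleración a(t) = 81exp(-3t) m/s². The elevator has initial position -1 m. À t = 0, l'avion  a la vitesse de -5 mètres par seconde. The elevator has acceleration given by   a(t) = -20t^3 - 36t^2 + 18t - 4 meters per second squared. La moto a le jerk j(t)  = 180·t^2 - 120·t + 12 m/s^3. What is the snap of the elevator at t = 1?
To solve this, we need to take 2 derivatives of our acceleration equation a(t) = -20·t^3 - 36·t^2 + 18·t - 4. The derivative of acceleration gives jerk: j(t) = -60·t^2 - 72·t + 18. The derivative of jerk gives snap: s(t) = -120·t - 72. We have snap s(t) = -120·t - 72. Substituting t = 1: s(1) = -192.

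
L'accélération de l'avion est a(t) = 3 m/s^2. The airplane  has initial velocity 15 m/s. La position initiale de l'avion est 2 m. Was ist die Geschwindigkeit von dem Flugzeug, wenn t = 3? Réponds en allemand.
Um dies zu lösen, müssen wir 1 Stammfunktion unserer Gleichung für die Beschleunigung a(t) = 3 finden. Das Integral von der Beschleunigung ist die Geschwindigkeit. Mit v(0) = 15 erhalten wir v(t) = 3·t + 15. Mit v(t) = 3·t + 15 und Einsetzen von t = 3, finden wir v = 24.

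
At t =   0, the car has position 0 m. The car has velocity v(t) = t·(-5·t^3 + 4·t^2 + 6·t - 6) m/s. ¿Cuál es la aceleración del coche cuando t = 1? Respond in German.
Wir müssen unsere Gleichung für die Geschwindigkeit v(t) = t·(-5·t^3 + 4·t^2 + 6·t - 6) 1-mal ableiten. Durch Ableiten von der Geschwindigkeit erhalten wir die Beschleunigung: a(t) = -5·t^3 + 4·t^2 + t·(-15·t^2 + 8·t + 6) + 6·t - 6. Mit a(t) = -5·t^3 + 4·t^2 + t·(-15·t^2 + 8·t + 6) + 6·t - 6 und Einsetzen von t = 1, finden wir a = -2.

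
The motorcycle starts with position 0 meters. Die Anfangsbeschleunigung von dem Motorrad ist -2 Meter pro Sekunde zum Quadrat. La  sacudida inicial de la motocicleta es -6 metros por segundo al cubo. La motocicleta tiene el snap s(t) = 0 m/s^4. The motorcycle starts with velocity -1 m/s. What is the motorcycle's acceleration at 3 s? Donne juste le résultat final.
The acceleration at t = 3 is a = -20.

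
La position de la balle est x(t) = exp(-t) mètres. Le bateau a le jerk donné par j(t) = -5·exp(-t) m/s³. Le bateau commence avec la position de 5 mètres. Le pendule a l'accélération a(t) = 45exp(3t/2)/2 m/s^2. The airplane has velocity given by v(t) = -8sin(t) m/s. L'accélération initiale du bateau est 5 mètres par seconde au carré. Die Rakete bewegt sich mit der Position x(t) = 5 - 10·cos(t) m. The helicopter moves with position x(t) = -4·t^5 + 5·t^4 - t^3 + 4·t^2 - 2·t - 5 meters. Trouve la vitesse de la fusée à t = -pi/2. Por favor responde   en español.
Debemos derivar nuestra ecuación de la posición x(t) = 5 - 10·cos(t) 1 vez. Derivando la posición, obtenemos la velocidad: v(t) = 10·sin(t). Tenemos la velocidad v(t) = 10·sin(t). Sustituyendo t = -pi/2: v(-pi/2) = -10.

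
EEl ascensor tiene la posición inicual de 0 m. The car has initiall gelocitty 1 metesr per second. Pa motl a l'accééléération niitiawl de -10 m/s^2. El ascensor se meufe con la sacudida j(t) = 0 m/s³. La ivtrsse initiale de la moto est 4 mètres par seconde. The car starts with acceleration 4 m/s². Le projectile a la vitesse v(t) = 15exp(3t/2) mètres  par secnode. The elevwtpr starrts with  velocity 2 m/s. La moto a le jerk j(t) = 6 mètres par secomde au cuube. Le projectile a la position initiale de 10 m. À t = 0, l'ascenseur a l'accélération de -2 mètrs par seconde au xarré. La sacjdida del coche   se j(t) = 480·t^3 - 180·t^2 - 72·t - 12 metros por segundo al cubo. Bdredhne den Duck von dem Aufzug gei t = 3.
Aus der Gleichung für den Ruck j(t) = 0, setzen wir t = 3 ein und erhalten j = 0.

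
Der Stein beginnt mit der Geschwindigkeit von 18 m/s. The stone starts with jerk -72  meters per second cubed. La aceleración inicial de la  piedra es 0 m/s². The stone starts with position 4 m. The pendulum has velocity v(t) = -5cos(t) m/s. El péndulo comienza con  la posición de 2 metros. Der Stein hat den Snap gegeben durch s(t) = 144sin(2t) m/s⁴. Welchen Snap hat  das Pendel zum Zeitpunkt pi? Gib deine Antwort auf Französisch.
Pour résoudre ceci, nous devons prendre 3 dérivées de notre équation de la vitesse v(t) = -5·cos(t). La dérivée de la vitesse donne l'accélération: a(t) = 5·sin(t). En dérivant l'accélération, nous obtenons le jerk: j(t) = 5·cos(t). La dérivée du jerk donne le snap: s(t) = -5·sin(t). Nous avons le snap s(t) = -5·sin(t). En substituant t = pi: s(pi) = 0.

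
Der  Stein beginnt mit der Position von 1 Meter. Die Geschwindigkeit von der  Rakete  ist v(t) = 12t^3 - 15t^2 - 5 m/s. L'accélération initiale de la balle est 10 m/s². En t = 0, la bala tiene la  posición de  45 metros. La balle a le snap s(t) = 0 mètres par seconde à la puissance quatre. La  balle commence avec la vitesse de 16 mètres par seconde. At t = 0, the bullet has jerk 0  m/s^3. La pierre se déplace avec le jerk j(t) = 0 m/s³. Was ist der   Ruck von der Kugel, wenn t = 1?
Wir müssen unsere Gleichung für den Snap s(t) = 0 1-mal integrieren. Mit ∫s(t)dt und Anwendung von j(0) = 0, finden wir j(t) = 0. Mit j(t) = 0 und Einsetzen von t = 1, finden wir j = 0.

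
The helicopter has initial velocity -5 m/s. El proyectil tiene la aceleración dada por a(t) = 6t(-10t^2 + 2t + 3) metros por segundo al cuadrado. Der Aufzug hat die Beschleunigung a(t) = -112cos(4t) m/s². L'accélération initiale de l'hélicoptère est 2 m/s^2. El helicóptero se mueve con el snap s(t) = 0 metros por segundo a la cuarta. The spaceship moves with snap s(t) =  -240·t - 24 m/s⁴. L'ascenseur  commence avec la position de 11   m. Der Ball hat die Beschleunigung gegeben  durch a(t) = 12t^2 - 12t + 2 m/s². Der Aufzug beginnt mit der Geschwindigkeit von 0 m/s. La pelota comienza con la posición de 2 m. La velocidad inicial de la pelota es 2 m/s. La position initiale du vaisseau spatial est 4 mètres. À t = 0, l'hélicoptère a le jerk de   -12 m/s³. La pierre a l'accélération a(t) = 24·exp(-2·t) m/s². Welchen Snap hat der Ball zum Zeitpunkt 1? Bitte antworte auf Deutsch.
Um dies zu lösen, müssen wir 2 Ableitungen unserer Gleichung für die Beschleunigung a(t) = 12·t^2 - 12·t + 2 nehmen. Mit d/dt von a(t) finden wir j(t) = 24·t - 12. Mit d/dt von j(t) finden wir s(t) = 24. Wir haben den Snap s(t) = 24. Durch Einsetzen von t = 1: s(1) = 24.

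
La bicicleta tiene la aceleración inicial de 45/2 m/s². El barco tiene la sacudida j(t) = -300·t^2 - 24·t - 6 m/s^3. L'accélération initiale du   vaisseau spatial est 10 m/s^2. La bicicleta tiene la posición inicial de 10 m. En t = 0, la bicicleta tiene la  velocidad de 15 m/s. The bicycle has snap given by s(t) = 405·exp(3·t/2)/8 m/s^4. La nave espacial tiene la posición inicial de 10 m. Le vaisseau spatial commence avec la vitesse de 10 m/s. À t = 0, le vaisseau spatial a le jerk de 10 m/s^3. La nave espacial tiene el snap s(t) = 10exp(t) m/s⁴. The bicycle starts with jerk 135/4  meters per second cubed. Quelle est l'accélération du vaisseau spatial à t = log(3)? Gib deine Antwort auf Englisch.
Starting from snap s(t) = 10·exp(t), we take 2 integrals. Finding the integral of s(t) and using j(0) = 10: j(t) = 10·exp(t). Finding the antiderivative of j(t) and using a(0) = 10: a(t) = 10·exp(t). Using a(t) = 10·exp(t) and substituting t = log(3), we find a = 30.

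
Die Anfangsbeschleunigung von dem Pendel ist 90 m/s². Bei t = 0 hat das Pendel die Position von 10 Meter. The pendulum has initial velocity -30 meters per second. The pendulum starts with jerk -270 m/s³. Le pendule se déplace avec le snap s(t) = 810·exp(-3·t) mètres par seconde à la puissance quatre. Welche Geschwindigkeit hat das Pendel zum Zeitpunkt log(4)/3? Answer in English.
We must find the antiderivative of our snap equation s(t) = 810·exp(-3·t) 3 times. The antiderivative of snap, with j(0) = -270, gives jerk: j(t) = -270·exp(-3·t). The antiderivative of jerk, with a(0) = 90, gives acceleration: a(t) = 90·exp(-3·t). The integral of acceleration, with v(0) = -30, gives velocity: v(t) = -30·exp(-3·t). Using v(t) = -30·exp(-3·t) and substituting t = log(4)/3, we find v = -15/2.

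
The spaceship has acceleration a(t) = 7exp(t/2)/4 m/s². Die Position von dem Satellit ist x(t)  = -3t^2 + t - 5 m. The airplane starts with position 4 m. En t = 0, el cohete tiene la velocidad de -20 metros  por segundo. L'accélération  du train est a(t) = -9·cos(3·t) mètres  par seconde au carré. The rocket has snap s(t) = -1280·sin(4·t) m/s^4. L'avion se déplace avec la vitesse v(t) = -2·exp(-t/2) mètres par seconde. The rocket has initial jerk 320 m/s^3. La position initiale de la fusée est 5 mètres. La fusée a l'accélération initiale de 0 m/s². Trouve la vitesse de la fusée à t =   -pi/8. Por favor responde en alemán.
Ausgehend von dem Snap s(t) = -1280·sin(4·t), nehmen wir 3 Integrale. Durch Integration von dem Snap und Verwendung der Anfangsbedingung j(0) = 320, erhalten wir j(t) = 320·cos(4·t). Die Stammfunktion von dem Ruck, mit a(0) = 0, ergibt die Beschleunigung: a(t) = 80·sin(4·t). Das Integral von der Beschleunigung, mit v(0) = -20, ergibt die Geschwindigkeit: v(t) = -20·cos(4·t). Wir haben die Geschwindigkeit v(t) = -20·cos(4·t). Durch Einsetzen von t = -pi/8: v(-pi/8) = 0.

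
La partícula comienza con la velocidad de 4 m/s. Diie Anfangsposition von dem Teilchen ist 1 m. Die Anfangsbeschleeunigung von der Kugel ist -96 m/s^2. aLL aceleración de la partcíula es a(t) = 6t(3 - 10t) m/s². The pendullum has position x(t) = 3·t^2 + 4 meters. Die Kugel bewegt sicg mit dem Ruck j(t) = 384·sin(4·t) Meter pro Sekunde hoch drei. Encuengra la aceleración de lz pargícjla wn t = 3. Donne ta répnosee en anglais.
From the given acceleration equation a(t) = 6·t·(3 - 10·t), we substitute t = 3 to get a = -486.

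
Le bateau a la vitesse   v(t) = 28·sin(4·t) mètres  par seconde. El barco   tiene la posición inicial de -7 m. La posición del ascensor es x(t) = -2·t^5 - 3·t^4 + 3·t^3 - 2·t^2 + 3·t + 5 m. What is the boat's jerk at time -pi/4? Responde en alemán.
Wir müssen unsere Gleichung für die Geschwindigkeit v(t) = 28·sin(4·t) 2-mal ableiten. Durch Ableiten von der Geschwindigkeit erhalten wir die Beschleunigung: a(t) = 112·cos(4·t). Mit d/dt von a(t) finden wir j(t) = -448·sin(4·t). Wir haben den Ruck j(t) = -448·sin(4·t). Durch Einsetzen von t = -pi/4: j(-pi/4) = 0.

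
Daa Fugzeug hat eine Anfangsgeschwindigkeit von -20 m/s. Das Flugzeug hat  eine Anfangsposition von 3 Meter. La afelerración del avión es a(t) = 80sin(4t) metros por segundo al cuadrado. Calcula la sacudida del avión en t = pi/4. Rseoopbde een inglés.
Starting from acceleration a(t) = 80·sin(4·t), we take 1 derivative. Differentiating acceleration, we get jerk: j(t) = 320·cos(4·t). We have jerk j(t) = 320·cos(4·t). Substituting t = pi/4: j(pi/4) = -320.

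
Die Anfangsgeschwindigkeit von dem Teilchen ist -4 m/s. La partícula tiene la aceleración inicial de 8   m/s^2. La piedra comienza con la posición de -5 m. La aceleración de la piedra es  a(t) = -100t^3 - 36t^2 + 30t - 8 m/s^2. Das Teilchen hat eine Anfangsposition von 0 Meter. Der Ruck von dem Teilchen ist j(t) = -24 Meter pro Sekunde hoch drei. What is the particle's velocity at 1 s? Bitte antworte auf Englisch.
We need to integrate our jerk equation j(t) = -24 2 times. Finding the antiderivative of j(t) and using a(0) = 8: a(t) = 8 - 24·t. Integrating acceleration and using the initial condition v(0) = -4, we get v(t) = -12·t^2 + 8·t - 4. Using v(t) = -12·t^2 + 8·t - 4 and substituting t = 1, we find v = -8.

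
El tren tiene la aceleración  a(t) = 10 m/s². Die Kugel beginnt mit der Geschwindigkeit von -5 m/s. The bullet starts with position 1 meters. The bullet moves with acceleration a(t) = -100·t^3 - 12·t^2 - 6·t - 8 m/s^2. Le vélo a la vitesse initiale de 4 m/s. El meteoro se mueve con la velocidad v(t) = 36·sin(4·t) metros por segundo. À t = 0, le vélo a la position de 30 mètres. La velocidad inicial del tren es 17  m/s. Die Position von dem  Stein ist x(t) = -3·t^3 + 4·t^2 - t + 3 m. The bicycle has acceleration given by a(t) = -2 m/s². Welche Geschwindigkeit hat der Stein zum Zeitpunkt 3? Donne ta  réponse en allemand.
Um dies zu lösen, müssen wir 1 Ableitung unserer Gleichung für die Position x(t) = -3·t^3 + 4·t^2 - t + 3 nehmen. Mit d/dt von x(t) finden wir v(t) = -9·t^2 + 8·t - 1. Mit v(t) = -9·t^2 + 8·t - 1 und Einsetzen von t = 3, finden wir v = -58.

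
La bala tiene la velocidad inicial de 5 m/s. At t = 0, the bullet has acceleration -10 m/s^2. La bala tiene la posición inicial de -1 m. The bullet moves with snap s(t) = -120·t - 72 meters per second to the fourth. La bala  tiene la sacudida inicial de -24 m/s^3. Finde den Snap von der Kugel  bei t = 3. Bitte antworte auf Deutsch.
Aus der Gleichung für den Snap s(t) = -120·t - 72, setzen wir t = 3 ein und erhalten s = -432.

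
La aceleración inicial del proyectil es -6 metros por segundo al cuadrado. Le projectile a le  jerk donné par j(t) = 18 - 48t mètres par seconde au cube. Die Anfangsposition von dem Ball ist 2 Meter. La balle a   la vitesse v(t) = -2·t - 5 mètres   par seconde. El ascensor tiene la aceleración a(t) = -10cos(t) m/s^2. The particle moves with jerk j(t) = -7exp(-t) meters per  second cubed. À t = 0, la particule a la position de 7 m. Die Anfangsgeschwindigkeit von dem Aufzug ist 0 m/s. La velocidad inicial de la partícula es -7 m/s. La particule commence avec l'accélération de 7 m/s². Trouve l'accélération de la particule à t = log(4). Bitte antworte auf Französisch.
Pour résoudre ceci, nous devons prendre 1 intégrale de notre équation du jerk j(t) = -7·exp(-t). La primitive du jerk est l'accélération. En utilisant a(0) = 7, nous obtenons a(t) = 7·exp(-t). En utilisant a(t) = 7·exp(-t) et en substituant t = log(4), nous trouvons a = 7/4.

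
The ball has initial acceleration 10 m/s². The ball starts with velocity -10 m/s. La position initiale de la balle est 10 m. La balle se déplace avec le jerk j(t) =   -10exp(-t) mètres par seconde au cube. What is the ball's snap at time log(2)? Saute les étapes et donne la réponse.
The answer is 5.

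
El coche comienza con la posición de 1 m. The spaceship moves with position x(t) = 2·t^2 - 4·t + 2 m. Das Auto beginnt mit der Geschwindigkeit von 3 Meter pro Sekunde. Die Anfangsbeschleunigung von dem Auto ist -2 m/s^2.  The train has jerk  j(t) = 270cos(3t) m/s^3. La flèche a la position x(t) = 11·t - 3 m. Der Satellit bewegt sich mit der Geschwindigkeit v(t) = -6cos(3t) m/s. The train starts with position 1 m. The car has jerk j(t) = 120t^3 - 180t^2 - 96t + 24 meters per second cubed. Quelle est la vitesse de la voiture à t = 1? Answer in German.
Wir müssen unsere Gleichung für den Ruck j(t) = 120·t^3 - 180·t^2 - 96·t + 24 2-mal integrieren. Durch Integration von dem Ruck und Verwendung der Anfangsbedingung a(0) = -2, erhalten wir a(t) = 30·t^4 - 60·t^3 - 48·t^2 + 24·t - 2. Mit ∫a(t)dt und Anwendung von v(0) = 3, finden wir v(t) = 6·t^5 - 15·t^4 - 16·t^3 + 12·t^2 - 2·t + 3. Wir haben die Geschwindigkeit v(t) = 6·t^5 - 15·t^4 - 16·t^3 + 12·t^2 - 2·t + 3. Durch Einsetzen von t = 1: v(1) = -12.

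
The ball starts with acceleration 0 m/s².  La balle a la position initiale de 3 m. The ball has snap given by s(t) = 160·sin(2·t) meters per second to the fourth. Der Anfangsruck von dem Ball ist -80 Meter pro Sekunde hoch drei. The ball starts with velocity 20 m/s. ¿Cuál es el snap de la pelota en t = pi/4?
De la ecuación del snap s(t) = 160·sin(2·t), sustituimos t = pi/4 para obtener s = 160.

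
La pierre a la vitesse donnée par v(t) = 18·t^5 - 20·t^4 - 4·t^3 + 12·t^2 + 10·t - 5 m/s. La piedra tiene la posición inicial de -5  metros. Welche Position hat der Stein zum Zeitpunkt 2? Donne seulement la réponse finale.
Die Position bei t = 2 ist x = 85.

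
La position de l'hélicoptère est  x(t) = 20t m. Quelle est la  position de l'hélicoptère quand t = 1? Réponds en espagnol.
Usando x(t) = 20·t y sustituyendo t = 1, encontramos x = 20.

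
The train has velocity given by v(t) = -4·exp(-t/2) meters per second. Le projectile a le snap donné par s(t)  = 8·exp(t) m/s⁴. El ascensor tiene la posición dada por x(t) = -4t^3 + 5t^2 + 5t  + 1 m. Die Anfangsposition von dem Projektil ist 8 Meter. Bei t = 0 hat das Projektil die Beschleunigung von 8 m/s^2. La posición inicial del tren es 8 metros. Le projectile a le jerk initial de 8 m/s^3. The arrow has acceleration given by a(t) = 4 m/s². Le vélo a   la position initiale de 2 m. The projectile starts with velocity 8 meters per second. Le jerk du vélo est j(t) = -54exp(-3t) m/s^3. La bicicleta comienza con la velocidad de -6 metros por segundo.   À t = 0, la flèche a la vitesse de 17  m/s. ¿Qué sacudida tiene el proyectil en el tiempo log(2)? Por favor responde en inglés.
We need to integrate our snap equation s(t) = 8·exp(t) 1 time. Integrating snap and using the initial condition j(0) = 8, we get j(t) = 8·exp(t). Using j(t) = 8·exp(t) and substituting t = log(2), we find j = 16.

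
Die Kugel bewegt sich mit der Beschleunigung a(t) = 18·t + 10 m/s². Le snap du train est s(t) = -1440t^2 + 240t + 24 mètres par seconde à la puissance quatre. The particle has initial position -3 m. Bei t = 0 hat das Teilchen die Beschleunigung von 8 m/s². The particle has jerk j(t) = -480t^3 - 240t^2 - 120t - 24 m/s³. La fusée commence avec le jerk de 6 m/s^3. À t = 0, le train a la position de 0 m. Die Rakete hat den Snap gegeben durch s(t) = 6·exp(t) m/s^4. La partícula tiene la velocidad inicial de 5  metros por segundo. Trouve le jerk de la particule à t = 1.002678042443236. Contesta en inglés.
We have jerk j(t) = -480·t^3 - 240·t^2 - 120·t - 24. Substituting t = 1.002678042443236: j(1.002678042443236) = -869.475264614440.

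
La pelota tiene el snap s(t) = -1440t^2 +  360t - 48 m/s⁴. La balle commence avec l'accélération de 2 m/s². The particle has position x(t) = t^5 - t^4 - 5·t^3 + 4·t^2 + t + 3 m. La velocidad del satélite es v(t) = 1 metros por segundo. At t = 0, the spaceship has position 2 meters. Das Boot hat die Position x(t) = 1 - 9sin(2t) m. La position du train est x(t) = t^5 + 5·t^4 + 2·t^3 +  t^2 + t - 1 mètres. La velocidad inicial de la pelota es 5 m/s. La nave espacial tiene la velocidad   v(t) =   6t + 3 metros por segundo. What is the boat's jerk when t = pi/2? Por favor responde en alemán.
Ausgehend von der Position x(t) = 1 - 9·sin(2·t), nehmen wir 3 Ableitungen. Die Ableitung von der Position ergibt die Geschwindigkeit: v(t) = -18·cos(2·t). Die Ableitung von der Geschwindigkeit ergibt die Beschleunigung: a(t) = 36·sin(2·t). Die Ableitung von der Beschleunigung ergibt den Ruck: j(t) = 72·cos(2·t). Aus der Gleichung für den Ruck j(t) = 72·cos(2·t), setzen wir t = pi/2 ein und erhalten j = -72.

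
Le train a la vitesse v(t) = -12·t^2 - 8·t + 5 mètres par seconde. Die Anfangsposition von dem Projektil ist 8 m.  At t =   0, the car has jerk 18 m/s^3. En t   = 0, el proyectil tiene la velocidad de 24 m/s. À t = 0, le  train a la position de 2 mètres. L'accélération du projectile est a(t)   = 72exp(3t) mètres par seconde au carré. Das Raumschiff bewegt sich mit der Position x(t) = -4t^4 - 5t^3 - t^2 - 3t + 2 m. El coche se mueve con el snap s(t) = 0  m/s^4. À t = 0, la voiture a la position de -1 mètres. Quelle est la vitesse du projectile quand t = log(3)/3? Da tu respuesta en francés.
Nous devons intégrer notre équation de l'accélération a(t) = 72·exp(3·t) 1 fois. L'intégrale de l'accélération, avec v(0) = 24, donne la vitesse: v(t) = 24·exp(3·t). En utilisant v(t) = 24·exp(3·t) et en substituant t = log(3)/3, nous trouvons v = 72.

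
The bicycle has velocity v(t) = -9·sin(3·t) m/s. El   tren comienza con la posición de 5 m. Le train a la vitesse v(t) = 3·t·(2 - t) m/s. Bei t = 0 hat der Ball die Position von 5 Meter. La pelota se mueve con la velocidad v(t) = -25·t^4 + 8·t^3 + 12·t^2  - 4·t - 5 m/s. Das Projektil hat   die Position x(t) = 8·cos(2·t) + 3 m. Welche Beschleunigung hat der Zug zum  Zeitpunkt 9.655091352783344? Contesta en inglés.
To solve this, we need to take 1 derivative of our velocity equation v(t) = 3·t·(2 - t). The derivative of velocity gives acceleration: a(t) = 6 - 6·t. From the given acceleration equation a(t) = 6 - 6·t, we substitute t = 9.655091352783344 to get a = -51.9305481167001.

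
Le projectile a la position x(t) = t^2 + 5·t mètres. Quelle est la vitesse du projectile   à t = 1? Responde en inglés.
We must differentiate our position equation x(t) = t^2 + 5·t 1 time. Taking d/dt of x(t), we find v(t) = 2·t + 5. We have velocity v(t) = 2·t + 5. Substituting t = 1: v(1) = 7.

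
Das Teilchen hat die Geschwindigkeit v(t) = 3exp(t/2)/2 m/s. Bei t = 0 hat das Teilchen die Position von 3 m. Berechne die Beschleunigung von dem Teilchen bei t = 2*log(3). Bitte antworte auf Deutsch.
Um dies zu lösen, müssen wir 1 Ableitung unserer Gleichung für die Geschwindigkeit v(t) = 3·exp(t/2)/2 nehmen. Mit d/dt von v(t) finden wir a(t) = 3·exp(t/2)/4. Mit a(t) = 3·exp(t/2)/4 und Einsetzen von t = 2*log(3), finden wir a = 9/4.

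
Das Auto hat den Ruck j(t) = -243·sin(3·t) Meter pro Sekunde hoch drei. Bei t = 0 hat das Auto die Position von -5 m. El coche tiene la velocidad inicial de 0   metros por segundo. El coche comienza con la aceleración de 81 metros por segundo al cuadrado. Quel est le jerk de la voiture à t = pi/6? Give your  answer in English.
From the given jerk equation j(t) = -243·sin(3·t), we substitute t = pi/6 to get j = -243.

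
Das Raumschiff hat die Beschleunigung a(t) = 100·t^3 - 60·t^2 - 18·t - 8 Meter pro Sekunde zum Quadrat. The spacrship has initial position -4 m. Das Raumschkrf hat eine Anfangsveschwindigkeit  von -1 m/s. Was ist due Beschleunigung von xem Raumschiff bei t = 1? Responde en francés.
En utilisant a(t) = 100·t^3 - 60·t^2 - 18·t - 8 et en substituant t = 1, nous trouvons a = 14.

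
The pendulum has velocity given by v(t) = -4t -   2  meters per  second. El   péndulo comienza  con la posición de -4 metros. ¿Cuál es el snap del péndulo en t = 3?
Debemos derivar nuestra ecuación de la velocidad v(t) = -4·t - 2 3 veces. Tomando d/dt de v(t), encontramos a(t) = -4. Derivando la aceleración, obtenemos la sacudida: j(t) = 0. Derivando la sacudida, obtenemos el snap: s(t) = 0. De la ecuación del snap s(t) = 0, sustituimos t = 3 para obtener s = 0.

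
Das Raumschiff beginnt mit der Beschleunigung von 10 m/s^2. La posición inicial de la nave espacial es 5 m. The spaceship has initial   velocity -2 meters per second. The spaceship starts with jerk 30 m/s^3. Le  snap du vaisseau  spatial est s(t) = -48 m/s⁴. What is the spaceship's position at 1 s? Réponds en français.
Pour résoudre ceci, nous devons prendre 4 intégrales de notre équation du snap s(t) = -48. La primitive du snap est le jerk. En utilisant j(0) = 30, nous obtenons j(t) = 30 - 48·t. La primitive du jerk, avec a(0) = 10, donne l'accélération: a(t) = -24·t^2 + 30·t + 10. En intégrant l'accélération et en utilisant la condition initiale v(0) = -2, nous obtenons v(t) = -8·t^3 + 15·t^2 + 10·t - 2. En intégrant la vitesse et en utilisant la condition initiale x(0) = 5, nous obtenons x(t) = -2·t^4 + 5·t^3 + 5·t^2 - 2·t + 5. En utilisant x(t) = -2·t^4 + 5·t^3 + 5·t^2 - 2·t + 5 et en substituant t = 1, nous trouvons x = 11.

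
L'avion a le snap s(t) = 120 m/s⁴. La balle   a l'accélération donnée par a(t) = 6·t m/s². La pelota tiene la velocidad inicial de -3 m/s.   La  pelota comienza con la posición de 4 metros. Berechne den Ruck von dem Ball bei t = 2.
Ausgehend von der Beschleunigung a(t) = 6·t, nehmen wir 1 Ableitung. Durch Ableiten von der Beschleunigung erhalten wir den Ruck: j(t) = 6. Aus der Gleichung für den Ruck j(t) = 6, setzen wir t = 2 ein und erhalten j = 6.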